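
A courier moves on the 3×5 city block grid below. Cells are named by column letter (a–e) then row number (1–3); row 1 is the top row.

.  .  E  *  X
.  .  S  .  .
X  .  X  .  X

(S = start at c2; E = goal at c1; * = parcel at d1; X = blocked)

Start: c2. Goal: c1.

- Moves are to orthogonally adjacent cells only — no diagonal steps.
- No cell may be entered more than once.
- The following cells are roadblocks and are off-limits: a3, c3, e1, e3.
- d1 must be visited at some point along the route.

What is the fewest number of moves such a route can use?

Any route passes through d1 somewhere between c2 and c1. Summing Manhattan distances along the two legs (c2 → d1 → c1) gives a lower bound of 2 + 1 = 3 moves.
A route of 3 moves achieves this: c2 → d2 → d1 → c1.
Since 3 matches the lower bound, it is optimal.

3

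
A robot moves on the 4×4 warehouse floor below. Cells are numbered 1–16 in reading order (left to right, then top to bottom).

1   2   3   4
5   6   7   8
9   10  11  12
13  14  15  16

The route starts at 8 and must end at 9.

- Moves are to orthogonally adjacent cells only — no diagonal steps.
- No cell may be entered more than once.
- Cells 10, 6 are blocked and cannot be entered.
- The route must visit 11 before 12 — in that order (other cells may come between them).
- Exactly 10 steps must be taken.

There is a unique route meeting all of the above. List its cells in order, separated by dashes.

8 - 4 - 3 - 7 - 11 - 12 - 16 - 15 - 14 - 13 - 9

The waypoints must appear in the order 11, 12, with no cell reused.
Route from 8: up to 4, left to 3, 2× down (reaching 11), right to 12, down to 16, 3× left (reaching 13), up to 9 — 10 moves in all.
Check: order respected (11 at step 4, 12 at step 5); 10 moves as required.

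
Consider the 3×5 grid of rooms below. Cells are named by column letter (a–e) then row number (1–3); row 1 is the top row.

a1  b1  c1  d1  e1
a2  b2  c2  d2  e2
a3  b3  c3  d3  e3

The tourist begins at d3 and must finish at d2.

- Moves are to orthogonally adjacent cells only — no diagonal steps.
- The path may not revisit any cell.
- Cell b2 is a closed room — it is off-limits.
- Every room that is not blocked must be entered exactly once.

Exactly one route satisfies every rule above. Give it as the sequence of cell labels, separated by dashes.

Need to visit all 14 open cells exactly once, starting at d3 and ending at d2.
Cell e1 has only two open neighbours (e2 and d1), so the path must pass straight through it: one of those is the cell it's entered from and the other is where it exits.
Route from d3: right 1 to e3, up 2 to e1, left 4 to a1, down 2 to a3, right 2 to c3, up 1 to c2, right 1 to d2 — 13 moves in all.
Check: all 14 open cells covered.

d3 - e3 - e2 - e1 - d1 - c1 - b1 - a1 - a2 - a3 - b3 - c3 - c2 - d2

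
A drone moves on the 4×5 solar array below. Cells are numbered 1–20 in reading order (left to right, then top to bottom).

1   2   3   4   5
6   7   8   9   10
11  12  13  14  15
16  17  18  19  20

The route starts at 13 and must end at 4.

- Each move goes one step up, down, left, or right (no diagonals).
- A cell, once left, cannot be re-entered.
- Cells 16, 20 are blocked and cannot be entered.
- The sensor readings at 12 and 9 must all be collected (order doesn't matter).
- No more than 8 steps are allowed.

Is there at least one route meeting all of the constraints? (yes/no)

yes

One route that works: 13 → 12 → 7 → 8 → 9 → 4.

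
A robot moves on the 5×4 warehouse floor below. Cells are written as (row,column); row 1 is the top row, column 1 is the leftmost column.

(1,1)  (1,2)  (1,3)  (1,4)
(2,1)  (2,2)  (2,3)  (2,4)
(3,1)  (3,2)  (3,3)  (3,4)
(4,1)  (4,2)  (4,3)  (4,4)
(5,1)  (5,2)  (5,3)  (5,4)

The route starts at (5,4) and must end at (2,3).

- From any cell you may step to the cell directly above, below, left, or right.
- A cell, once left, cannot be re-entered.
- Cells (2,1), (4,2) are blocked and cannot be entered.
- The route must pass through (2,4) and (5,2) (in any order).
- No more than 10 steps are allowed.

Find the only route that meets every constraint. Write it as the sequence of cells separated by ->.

The budget equals the shortest possible length, so every move has to be on a shortest route through the required cells.
Route from (5,4): 3× left (reaching (5,1)), 2× up (reaching (3,1)), 3× right (reaching (3,4)), up to (2,4), left to (2,3) — 10 moves in all.
Check: all required cells visited; 10 ≤ 10 moves.

(5,4) -> (5,3) -> (5,2) -> (5,1) -> (4,1) -> (3,1) -> (3,2) -> (3,3) -> (3,4) -> (2,4) -> (2,3)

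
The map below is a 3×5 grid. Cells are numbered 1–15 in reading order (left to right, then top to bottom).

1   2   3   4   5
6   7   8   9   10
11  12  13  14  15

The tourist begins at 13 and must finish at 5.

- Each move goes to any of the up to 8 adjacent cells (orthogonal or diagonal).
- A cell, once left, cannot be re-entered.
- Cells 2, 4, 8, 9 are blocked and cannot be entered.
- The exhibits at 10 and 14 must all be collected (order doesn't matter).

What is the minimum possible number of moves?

Any route passes through 10 and 14 in some order between 13 and 5. Summing Chebyshev distances along each leg and taking the cheapest ordering (13 → 14 → 10 → 5) gives a lower bound of 1 + 1 + 1 = 3 moves.
A route of 3 moves achieves this: 13 → 14 → 10 → 5.
Since 3 matches the lower bound, it is optimal.

3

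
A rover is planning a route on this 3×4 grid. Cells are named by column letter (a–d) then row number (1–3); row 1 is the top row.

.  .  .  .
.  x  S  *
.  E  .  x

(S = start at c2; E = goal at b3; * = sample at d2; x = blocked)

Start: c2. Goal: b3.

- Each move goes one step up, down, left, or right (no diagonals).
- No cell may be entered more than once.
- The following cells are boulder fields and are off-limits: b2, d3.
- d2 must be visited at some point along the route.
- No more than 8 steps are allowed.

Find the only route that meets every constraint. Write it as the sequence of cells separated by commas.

c2, d2, d1, c1, b1, a1, a2, a3, b3

The 8-move cap with required stops at d2 leaves no slack for detours.
Route from c2: right 1 to d2, up 1 to d1, left 3 to a1, down 2 to a3, right 1 to b3 — 8 moves in all.
Check: all required cells visited; 8 ≤ 8 moves.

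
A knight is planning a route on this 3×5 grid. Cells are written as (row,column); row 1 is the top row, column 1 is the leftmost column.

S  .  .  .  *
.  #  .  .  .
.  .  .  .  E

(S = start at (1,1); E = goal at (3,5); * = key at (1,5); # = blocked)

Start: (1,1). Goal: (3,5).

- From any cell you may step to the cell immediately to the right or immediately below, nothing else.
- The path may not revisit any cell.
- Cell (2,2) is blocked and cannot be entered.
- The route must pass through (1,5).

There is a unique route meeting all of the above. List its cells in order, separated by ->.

Moves only go right or down, so the column and row indices never decrease.
Route from (1,1): 4× right (reaching (1,5)), 2× down (reaching (3,5)) — 6 moves in all.
Check: all required cells visited.

(1,1) -> (1,2) -> (1,3) -> (1,4) -> (1,5) -> (2,5) -> (3,5)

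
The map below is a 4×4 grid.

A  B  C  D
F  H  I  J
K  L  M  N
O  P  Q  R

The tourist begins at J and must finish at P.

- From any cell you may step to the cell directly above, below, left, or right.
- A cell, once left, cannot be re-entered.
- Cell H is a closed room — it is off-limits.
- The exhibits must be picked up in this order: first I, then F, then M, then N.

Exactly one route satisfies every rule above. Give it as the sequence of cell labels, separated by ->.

J -> I -> C -> B -> A -> F -> K -> L -> M -> N -> R -> Q -> P

The waypoints must appear in the order I, F, M, N, with no cell reused.
Route from J: left 1 to I, up 1 to C, left 2 to A, down 2 to K, right 3 to N, down 1 to R, left 2 to P — 12 moves in all.
Check: order respected (I at step 1, F at step 5, M at step 8, N at step 9).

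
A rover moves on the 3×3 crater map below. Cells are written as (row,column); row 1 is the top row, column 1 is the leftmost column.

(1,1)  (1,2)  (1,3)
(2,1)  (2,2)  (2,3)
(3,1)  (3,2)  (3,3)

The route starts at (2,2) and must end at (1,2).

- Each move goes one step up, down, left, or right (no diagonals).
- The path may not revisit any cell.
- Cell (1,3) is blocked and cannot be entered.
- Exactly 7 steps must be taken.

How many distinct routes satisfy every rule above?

Need simple routes of exactly 7 moves from (2,2) to (1,2) (Manhattan distance 1, so 3 moves are spent on a detour and 3 undoing it).
Enumerating: (2,2) (2,3) (3,3) (3,2) (3,1) (2,1) (1,1) (1,2).
That gives 1 route.

1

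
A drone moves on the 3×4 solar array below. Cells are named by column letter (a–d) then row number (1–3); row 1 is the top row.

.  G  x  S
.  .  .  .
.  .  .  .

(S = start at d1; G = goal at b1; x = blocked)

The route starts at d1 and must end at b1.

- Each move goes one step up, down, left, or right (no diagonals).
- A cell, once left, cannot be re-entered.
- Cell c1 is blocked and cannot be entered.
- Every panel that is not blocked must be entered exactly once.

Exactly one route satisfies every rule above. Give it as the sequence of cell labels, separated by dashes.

Need to visit all 11 open cells exactly once, starting at d1 and ending at b1.
Route from d1: 2× down (reaching d3), left to c3, up to c2, left to b2, down to b3, left to a3, 2× up (reaching a1), right to b1 — 10 moves in all.
Check: all 11 open cells covered.

d1 - d2 - d3 - c3 - c2 - b2 - b3 - a3 - a2 - a1 - b1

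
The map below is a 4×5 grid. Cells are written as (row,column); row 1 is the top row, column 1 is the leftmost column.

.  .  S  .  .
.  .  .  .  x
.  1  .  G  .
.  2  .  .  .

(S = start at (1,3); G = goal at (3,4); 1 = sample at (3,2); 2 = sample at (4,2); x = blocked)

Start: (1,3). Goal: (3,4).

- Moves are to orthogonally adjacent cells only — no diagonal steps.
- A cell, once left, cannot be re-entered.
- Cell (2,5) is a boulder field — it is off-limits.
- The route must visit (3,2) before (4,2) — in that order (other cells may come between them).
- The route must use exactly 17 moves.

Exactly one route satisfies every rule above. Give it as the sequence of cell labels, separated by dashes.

The waypoints must appear in the order (3,2), (4,2), with no cell reused.
Route from (1,3): right to (1,4), down to (2,4), left to (2,3), down to (3,3), left to (3,2), 2× up (reaching (1,2)), left to (1,1), 3× down (reaching (4,1)), 4× right (reaching (4,5)), up to (3,5), left to (3,4) — 17 moves in all.
Check: order respected (1 at step 5, 2 at step 12); 17 moves as required.

(1,3) - (1,4) - (2,4) - (2,3) - (3,3) - (3,2) - (2,2) - (1,2) - (1,1) - (2,1) - (3,1) - (4,1) - (4,2) - (4,3) - (4,4) - (4,5) - (3,5) - (3,4)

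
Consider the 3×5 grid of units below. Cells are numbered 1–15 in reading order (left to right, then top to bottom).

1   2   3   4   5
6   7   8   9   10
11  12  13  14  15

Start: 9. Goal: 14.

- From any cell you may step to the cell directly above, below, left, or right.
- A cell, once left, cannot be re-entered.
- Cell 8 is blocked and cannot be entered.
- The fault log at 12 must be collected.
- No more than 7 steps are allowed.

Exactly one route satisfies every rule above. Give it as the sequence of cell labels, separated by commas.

Any route must reach 12 and still end at 14 within 7 moves, so the order of the required stops is forced.
Route from 9: up to 4, 2× left (reaching 2), 2× down (reaching 12), 2× right (reaching 14) — 7 moves in all.
Check: all required cells visited; 7 ≤ 7 moves.

9, 4, 3, 2, 7, 12, 13, 14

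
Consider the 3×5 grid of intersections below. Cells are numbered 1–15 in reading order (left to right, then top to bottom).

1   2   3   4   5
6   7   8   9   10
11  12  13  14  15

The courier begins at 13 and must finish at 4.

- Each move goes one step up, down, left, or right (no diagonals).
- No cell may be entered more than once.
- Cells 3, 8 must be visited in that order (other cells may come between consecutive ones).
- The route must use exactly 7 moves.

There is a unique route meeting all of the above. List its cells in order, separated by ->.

The waypoints must appear in the order 3, 8, with no cell reused.
Route from 13: left 1 to 12, up 2 to 2, right 1 to 3, down 1 to 8, right 1 to 9, up 1 to 4 — 7 moves in all.
Check: order respected (3 at step 4, 8 at step 5); 7 moves as required.

13 -> 12 -> 7 -> 2 -> 3 -> 8 -> 9 -> 4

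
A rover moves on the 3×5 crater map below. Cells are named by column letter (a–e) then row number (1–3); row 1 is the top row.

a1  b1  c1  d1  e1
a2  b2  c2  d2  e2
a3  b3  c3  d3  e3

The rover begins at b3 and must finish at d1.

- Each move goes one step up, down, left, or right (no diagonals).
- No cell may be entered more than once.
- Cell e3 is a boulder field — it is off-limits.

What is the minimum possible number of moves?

4

The Manhattan distance from b3 to d1 is |3−1| + |2−4| = 4, so at least 4 moves are needed.
A route of 4 moves achieves this: b3 → b2 → b1 → c1 → d1.
Since 4 matches the lower bound, it is optimal.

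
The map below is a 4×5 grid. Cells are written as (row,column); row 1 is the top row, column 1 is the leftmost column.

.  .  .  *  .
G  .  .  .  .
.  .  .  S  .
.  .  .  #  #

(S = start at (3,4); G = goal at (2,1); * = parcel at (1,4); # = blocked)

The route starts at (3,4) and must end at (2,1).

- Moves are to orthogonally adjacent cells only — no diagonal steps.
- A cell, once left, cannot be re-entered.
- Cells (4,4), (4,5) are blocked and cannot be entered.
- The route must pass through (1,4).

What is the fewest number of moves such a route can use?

6

Any route passes through (1,4) somewhere between (3,4) and (2,1). Summing Manhattan distances along the two legs ((3,4) → (1,4) → (2,1)) gives a lower bound of 2 + 4 = 6 moves.
A route of 6 moves achieves this: (3,4) → (2,4) → (1,4) → (1,3) → (2,3) → (2,2) → (2,1).
Since 6 matches the lower bound, it is optimal.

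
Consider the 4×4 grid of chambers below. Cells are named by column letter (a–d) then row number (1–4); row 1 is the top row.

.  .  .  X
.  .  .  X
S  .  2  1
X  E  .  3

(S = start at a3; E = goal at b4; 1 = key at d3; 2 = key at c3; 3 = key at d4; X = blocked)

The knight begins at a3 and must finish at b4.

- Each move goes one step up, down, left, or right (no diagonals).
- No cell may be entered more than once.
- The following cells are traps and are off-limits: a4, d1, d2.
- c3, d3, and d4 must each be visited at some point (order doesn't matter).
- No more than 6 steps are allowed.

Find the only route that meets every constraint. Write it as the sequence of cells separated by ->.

The budget equals the shortest possible length, so every move has to be on a shortest route through the required cells.
Route from a3: right 3 to d3, down 1 to d4, left 2 to b4 — 6 moves in all.
Check: all required cells visited; 6 ≤ 6 moves.

a3 -> b3 -> c3 -> d3 -> d4 -> c4 -> b4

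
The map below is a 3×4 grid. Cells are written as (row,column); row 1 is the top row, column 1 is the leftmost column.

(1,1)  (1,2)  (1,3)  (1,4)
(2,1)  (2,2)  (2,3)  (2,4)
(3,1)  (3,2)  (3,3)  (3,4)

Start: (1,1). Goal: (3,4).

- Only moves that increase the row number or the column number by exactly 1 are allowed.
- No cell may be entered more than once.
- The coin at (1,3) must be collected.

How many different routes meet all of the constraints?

A right/down-only route from (1,1) to (3,4) makes exactly 2 down-moves and 3 right-moves in some order.
With no other constraints that would be C(5,2) = 10 routes.
Split at (1,3) and multiply the segment counts: (1,1)→(1,3): 1; (1,3)→(3,4): 3; product = 3.
That gives 3 routes.

3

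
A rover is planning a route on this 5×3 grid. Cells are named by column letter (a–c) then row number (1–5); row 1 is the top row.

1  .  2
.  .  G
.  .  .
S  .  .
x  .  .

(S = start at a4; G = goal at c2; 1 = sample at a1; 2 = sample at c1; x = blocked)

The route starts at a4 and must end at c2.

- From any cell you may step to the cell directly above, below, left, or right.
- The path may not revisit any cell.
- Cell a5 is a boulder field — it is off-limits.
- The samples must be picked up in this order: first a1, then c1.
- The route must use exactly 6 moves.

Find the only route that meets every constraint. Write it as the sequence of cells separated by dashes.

a4 - a3 - a2 - a1 - b1 - c1 - c2

The waypoints must appear in the order a1, c1, with no cell reused.
Route from a4: 3× up (reaching a1), 2× right (reaching c1), down to c2 — 6 moves in all.
Check: order respected (1 at step 3, 2 at step 5); 6 moves as required.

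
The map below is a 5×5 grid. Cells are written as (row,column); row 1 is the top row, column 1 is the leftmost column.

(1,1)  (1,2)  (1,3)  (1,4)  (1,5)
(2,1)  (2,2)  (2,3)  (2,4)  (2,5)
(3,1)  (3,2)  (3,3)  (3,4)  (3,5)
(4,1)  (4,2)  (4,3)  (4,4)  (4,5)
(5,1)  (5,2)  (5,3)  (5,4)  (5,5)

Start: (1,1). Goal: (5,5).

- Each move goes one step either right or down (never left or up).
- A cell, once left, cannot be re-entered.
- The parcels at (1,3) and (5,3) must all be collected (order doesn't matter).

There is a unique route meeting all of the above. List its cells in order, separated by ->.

(1,1) -> (1,2) -> (1,3) -> (2,3) -> (3,3) -> (4,3) -> (5,3) -> (5,4) -> (5,5)

Moves only go right or down, so the column and row indices never decrease.
Route from (1,1): right 2 to (1,3), down 4 to (5,3), right 2 to (5,5) — 8 moves in all.
Check: all required cells visited.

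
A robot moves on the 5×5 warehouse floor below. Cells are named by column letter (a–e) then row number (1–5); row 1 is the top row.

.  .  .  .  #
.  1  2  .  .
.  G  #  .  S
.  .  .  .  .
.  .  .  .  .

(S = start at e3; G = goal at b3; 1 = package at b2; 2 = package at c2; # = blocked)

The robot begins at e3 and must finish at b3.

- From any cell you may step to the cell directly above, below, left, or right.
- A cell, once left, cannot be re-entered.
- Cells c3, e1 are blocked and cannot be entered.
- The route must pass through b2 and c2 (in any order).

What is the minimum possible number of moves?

Any route passes through b2 and c2 in some order between e3 and b3. Summing Manhattan distances along each leg and taking the cheapest ordering (e3 → c2 → b2 → b3) gives a lower bound of 3 + 1 + 1 = 5 moves.
A route of 5 moves achieves this: e3 → e2 → d2 → c2 → b2 → b3.
Since 5 matches the lower bound, it is optimal.

5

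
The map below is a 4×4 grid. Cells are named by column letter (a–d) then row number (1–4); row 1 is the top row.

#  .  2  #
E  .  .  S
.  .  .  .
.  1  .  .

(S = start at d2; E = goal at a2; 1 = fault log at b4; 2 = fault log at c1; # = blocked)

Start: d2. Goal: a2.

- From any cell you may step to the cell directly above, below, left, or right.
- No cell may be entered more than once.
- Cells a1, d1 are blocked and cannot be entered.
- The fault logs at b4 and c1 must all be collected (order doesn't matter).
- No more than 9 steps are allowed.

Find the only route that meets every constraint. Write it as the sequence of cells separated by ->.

The budget equals the shortest possible length, so every move has to be on a shortest route through the required cells.
Route from d2: left to c2, up to c1, left to b1, 3× down (reaching b4), left to a4, 2× up (reaching a2) — 9 moves in all.
Check: all required cells visited; 9 ≤ 9 moves.

d2 -> c2 -> c1 -> b1 -> b2 -> b3 -> b4 -> a4 -> a3 -> a2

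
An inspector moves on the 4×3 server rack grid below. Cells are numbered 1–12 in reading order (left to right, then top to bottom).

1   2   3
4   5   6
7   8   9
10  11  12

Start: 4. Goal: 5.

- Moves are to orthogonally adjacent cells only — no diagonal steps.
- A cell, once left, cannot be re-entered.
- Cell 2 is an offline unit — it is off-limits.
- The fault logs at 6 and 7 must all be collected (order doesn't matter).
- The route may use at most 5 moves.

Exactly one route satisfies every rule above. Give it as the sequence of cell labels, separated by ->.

4 -> 7 -> 8 -> 9 -> 6 -> 5

The budget equals the shortest possible length, so every move has to be on a shortest route through the required cells.
Route from 4: down to 7, 2× right (reaching 9), up to 6, left to 5 — 5 moves in all.
Check: all required cells visited; 5 ≤ 5 moves.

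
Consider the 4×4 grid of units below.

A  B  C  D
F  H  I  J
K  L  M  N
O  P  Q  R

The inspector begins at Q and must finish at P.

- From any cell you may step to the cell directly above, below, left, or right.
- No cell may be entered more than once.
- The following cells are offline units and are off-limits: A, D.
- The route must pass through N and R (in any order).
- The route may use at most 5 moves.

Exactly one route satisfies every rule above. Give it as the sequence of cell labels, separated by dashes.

Q - R - N - M - L - P

Any route must reach N and R and still end at P within 5 moves, so the order of the required stops is forced.
Route from Q: right 1 to R, up 1 to N, left 2 to L, down 1 to P — 5 moves in all.
Check: all required cells visited; 5 ≤ 5 moves.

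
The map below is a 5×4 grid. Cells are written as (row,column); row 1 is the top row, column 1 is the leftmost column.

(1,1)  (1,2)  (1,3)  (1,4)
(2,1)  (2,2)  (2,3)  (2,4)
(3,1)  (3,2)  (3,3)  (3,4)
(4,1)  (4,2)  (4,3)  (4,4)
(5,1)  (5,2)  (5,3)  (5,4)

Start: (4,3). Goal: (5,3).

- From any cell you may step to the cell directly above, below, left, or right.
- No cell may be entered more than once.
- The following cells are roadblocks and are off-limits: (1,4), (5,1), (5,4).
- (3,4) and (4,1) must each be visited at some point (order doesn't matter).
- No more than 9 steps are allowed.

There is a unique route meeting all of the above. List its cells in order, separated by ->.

(4,3) -> (4,4) -> (3,4) -> (3,3) -> (3,2) -> (3,1) -> (4,1) -> (4,2) -> (5,2) -> (5,3)

The 9-move cap with required stops at (3,4), (4,1) leaves no slack for detours.
Route from (4,3): right to (4,4), up to (3,4), 3× left (reaching (3,1)), down to (4,1), right to (4,2), down to (5,2), right to (5,3) — 9 moves in all.
Check: all required cells visited; 9 ≤ 9 moves.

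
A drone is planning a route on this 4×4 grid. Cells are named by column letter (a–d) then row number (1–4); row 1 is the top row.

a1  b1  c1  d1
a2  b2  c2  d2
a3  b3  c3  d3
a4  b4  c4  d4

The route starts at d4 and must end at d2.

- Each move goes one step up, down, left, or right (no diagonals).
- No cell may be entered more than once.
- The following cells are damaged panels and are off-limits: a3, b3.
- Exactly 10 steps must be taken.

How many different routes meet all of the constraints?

Need simple routes of exactly 10 moves from d4 to d2 (Manhattan distance 2, so 4 moves are spent on a detour and 4 undoing it).
Enumerating: d4 d3 c3 c2 b2 a2 a1 b1 c1 d1 d2 | d4 c4 c3 c2 b2 a2 a1 b1 c1 d1 d2.
That gives 2 routes.

2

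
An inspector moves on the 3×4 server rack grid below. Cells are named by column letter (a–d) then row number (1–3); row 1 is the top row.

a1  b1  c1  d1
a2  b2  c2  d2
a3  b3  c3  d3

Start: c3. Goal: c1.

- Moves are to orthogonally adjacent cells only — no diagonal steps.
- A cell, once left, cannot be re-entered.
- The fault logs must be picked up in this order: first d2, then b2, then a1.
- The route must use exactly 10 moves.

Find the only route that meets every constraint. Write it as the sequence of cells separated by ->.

The waypoints must appear in the order d2, b2, a1, with no cell reused.
Route from c3: right to d3, up to d2, 2× left (reaching b2), down to b3, left to a3, 2× up (reaching a1), 2× right (reaching c1) — 10 moves in all.
Check: order respected (d2 at step 2, b2 at step 4, a1 at step 8); 10 moves as required.

c3 -> d3 -> d2 -> c2 -> b2 -> b3 -> a3 -> a2 -> a1 -> b1 -> c1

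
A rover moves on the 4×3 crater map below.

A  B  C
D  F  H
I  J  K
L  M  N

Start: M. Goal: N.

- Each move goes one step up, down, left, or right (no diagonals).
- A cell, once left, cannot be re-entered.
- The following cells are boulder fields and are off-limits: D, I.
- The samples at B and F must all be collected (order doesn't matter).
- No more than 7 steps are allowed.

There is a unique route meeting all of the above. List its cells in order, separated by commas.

M, J, F, B, C, H, K, N

The 7-move cap with required stops at B, F leaves no slack for detours.
Route from M: up 3 to B, right 1 to C, down 3 to N — 7 moves in all.
Check: all required cells visited; 7 ≤ 7 moves.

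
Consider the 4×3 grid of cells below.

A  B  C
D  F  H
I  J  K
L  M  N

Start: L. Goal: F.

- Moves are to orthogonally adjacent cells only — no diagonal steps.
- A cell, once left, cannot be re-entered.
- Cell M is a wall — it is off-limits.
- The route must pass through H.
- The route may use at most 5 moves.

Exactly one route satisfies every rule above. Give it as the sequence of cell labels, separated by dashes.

L - I - J - K - H - F

The 5-move cap with required stops at H leaves no slack for detours.
Route from L: up to I, 2× right (reaching K), up to H, left to F — 5 moves in all.
Check: all required cells visited; 5 ≤ 5 moves.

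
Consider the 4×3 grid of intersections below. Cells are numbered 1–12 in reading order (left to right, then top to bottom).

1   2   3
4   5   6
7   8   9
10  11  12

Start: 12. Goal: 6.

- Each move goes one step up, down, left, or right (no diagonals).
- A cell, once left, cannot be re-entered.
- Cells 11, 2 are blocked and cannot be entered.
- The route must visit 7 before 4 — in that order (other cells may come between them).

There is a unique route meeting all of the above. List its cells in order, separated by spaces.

12 9 8 7 4 5 6

The waypoints must appear in the order 7, 4, with no cell reused.
Route from 12: up to 9, 2× left (reaching 7), up to 4, 2× right (reaching 6) — 6 moves in all.
Check: order respected (7 at step 3, 4 at step 4).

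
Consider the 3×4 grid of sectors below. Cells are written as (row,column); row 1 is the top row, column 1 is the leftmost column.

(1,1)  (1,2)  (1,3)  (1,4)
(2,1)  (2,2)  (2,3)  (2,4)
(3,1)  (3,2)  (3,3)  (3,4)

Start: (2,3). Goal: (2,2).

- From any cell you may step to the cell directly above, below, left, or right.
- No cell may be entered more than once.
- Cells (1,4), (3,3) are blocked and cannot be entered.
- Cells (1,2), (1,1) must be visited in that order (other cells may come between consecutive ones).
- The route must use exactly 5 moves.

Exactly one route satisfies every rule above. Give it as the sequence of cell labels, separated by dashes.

The waypoints must appear in the order (1,2), (1,1), with no cell reused.
Route from (2,3): up to (1,3), 2× left (reaching (1,1)), down to (2,1), right to (2,2) — 5 moves in all.
Check: order respected ((1,2) at step 2, (1,1) at step 3); 5 moves as required.

(2,3) - (1,3) - (1,2) - (1,1) - (2,1) - (2,2)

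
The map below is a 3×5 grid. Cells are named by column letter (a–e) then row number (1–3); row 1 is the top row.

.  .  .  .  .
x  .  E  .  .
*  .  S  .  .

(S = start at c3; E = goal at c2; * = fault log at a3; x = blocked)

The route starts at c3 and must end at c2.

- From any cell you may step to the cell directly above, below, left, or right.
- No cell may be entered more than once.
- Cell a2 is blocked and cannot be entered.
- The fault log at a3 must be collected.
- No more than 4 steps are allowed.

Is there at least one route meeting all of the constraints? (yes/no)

a3 must be visited but has only one open neighbour (b3), and it is neither the start nor the goal — the route would have to enter and leave through b3, re-entering it.

no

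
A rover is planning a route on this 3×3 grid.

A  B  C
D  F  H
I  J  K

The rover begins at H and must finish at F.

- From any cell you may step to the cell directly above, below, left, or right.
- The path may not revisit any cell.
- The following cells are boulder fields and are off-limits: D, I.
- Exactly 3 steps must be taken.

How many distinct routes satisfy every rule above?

Need simple routes of exactly 3 moves from H to F (Manhattan distance 1, so 1 moves are spent on a detour and 1 undoing it).
Enumerating: H C B F | H K J F.
That gives 2 routes.

2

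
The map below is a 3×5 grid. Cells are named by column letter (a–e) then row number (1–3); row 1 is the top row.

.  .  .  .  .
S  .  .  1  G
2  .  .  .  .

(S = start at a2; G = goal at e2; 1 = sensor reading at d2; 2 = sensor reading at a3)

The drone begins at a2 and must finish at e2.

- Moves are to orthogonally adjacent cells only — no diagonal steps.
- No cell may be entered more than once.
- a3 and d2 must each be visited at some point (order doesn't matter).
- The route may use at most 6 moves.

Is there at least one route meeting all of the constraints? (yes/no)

One route that works: a2 → a3 → b3 → b2 → c2 → d2 → e2.

yes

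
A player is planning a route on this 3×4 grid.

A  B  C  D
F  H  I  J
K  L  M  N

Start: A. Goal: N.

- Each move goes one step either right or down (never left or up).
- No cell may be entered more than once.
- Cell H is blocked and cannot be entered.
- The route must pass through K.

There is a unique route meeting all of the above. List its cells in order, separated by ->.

A -> F -> K -> L -> M -> N

Moves only go right or down, so the column and row indices never decrease.
Route from A: down 2 to K, right 3 to N — 5 moves in all.
Check: all required cells visited.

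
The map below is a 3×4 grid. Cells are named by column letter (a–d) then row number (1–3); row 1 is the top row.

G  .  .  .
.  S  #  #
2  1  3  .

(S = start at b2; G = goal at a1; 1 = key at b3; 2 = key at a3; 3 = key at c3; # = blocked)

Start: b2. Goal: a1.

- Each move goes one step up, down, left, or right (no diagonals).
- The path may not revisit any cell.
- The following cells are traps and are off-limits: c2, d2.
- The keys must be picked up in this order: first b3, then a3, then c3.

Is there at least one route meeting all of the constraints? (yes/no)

no

Even ignoring the required order, no revisit-free route from b2 to a1 manages to pass through all of b3, a3, and c3: branching out from b2, every path either misses one of them or, having collected them, can no longer reach a1 without re-entering a cell.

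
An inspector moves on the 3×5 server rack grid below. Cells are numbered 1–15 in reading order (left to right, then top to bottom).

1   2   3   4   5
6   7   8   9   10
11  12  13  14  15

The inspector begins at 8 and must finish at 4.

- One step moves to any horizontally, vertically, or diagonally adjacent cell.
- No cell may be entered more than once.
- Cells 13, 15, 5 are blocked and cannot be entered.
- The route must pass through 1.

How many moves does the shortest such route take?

Any route passes through 1 somewhere between 8 and 4. Summing Chebyshev distances along the two legs (8 → 1 → 4) gives a lower bound of 2 + 3 = 5 moves.
A route of 5 moves achieves this: 8 → 2 → 1 → 7 → 3 → 4.
Since 5 matches the lower bound, it is optimal.

5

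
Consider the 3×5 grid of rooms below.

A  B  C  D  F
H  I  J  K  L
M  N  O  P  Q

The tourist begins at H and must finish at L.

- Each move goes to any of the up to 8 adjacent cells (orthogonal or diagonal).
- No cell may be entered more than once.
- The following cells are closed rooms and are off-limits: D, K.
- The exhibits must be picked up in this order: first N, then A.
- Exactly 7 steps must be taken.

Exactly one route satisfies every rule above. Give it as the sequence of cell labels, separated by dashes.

H - N - I - A - B - J - P - L

The waypoints must appear in the order N, A, with no cell reused.
Route from H: down-right 1 to N, up 1 to I, up-left 1 to A, right 1 to B, down-right 2 to P, up-right 1 to L — 7 moves in all.
Check: order respected (N at step 1, A at step 3); 7 moves as required.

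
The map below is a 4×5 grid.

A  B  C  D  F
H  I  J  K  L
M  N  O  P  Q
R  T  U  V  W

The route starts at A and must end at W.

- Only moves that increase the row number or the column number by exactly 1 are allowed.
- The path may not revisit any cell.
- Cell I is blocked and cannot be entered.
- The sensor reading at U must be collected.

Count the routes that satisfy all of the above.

A right/down-only route from A to W makes exactly 3 down-moves and 4 right-moves in some order.
With no other constraints that would be C(7,3) = 35 routes.
Split at U and multiply the segment counts (each segment already excludes blocked cells): A→U: 4; U→W: 1; product = 4.
That gives 4 routes.

4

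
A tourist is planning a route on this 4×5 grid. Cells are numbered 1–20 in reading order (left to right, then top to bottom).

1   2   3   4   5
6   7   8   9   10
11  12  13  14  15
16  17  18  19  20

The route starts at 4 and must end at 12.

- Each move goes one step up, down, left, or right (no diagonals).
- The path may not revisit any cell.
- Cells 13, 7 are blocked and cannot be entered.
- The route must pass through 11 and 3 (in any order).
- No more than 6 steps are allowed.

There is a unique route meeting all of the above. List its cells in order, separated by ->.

The budget equals the shortest possible length, so every move has to be on a shortest route through the required cells.
Route from 4: left 3 to 1, down 2 to 11, right 1 to 12 — 6 moves in all.
Check: all required cells visited; 6 ≤ 6 moves.

4 -> 3 -> 2 -> 1 -> 6 -> 11 -> 12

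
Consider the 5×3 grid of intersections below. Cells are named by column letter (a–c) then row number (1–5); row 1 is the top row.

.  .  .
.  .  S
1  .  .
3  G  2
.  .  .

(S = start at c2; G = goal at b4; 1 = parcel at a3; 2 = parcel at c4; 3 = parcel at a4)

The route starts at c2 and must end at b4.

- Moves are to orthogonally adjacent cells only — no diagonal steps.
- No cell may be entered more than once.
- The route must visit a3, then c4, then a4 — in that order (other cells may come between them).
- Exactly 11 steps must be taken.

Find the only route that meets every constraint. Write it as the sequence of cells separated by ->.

c2 -> b2 -> a2 -> a3 -> b3 -> c3 -> c4 -> c5 -> b5 -> a5 -> a4 -> b4

The waypoints must appear in the order a3, c4, a4, with no cell reused.
Route from c2: left 2 to a2, down 1 to a3, right 2 to c3, down 2 to c5, left 2 to a5, up 1 to a4, right 1 to b4 — 11 moves in all.
Check: order respected (1 at step 3, 2 at step 6, 3 at step 10); 11 moves as required.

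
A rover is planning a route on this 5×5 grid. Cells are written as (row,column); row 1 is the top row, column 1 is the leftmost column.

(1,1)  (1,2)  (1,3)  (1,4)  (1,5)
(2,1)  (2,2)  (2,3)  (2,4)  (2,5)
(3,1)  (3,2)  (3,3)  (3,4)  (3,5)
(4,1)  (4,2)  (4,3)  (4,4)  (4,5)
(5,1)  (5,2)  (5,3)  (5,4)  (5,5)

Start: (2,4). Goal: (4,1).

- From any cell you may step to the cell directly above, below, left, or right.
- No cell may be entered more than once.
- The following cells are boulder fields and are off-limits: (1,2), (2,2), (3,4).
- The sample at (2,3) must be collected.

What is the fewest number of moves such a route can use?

5

Any route passes through (2,3) somewhere between (2,4) and (4,1). Summing Manhattan distances along the two legs ((2,4) → (2,3) → (4,1)) gives a lower bound of 1 + 4 = 5 moves.
A route of 5 moves achieves this: (2,4) → (2,3) → (3,3) → (4,3) → (4,2) → (4,1).
Since 5 matches the lower bound, it is optimal.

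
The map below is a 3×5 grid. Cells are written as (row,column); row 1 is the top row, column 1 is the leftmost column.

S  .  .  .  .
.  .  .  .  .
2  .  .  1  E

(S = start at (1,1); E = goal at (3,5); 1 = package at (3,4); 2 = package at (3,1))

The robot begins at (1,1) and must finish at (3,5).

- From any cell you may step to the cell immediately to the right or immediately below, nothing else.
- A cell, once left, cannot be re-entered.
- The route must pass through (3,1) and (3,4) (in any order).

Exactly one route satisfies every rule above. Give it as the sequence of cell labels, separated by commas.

Moves only go right or down, so the column and row indices never decrease.
Route from (1,1): 2× down (reaching (3,1)), 4× right (reaching (3,5)) — 6 moves in all.
Check: all required cells visited.

(1,1), (2,1), (3,1), (3,2), (3,3), (3,4), (3,5)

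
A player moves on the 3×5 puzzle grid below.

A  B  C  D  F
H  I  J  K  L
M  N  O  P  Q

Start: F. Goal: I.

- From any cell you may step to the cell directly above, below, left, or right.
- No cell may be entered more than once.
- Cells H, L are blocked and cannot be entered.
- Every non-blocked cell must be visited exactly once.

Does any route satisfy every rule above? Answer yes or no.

no

Cell A has only one open neighbour but is neither the start nor the goal, so a Hamiltonian route would have to both enter and leave it through the same neighbour — impossible without revisiting.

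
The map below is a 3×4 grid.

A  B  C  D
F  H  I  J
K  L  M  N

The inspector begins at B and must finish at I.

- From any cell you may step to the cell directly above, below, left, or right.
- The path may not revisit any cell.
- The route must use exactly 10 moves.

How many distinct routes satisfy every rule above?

Need simple routes of exactly 10 moves from B to I (Manhattan distance 2, so 4 moves are spent on a detour and 4 undoing it).
Enumerating: B H F K L M N J D C I | B A F K L M N J D C I | B A F H L M N J D C I | B C D J N M L K F H I.
That gives 4 routes.

4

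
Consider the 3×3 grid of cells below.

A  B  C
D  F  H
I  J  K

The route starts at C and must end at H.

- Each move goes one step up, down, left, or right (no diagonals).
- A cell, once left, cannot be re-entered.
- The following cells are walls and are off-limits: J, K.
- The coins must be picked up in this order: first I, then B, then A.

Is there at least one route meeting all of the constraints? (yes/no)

no

I must be visited but has only one open neighbour (D), and it is neither the start nor the goal — the route would have to enter and leave through D, re-entering it.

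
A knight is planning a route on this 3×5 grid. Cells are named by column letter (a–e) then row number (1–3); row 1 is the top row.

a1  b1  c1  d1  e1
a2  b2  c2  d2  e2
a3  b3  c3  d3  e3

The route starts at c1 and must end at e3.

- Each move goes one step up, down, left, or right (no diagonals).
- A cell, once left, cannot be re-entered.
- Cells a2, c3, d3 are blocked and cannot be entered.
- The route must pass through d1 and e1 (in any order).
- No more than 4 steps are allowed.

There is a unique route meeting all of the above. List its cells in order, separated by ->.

Any route must reach d1 and e1 and still end at e3 within 4 moves, so the order of the required stops is forced.
Route from c1: 2× right (reaching e1), 2× down (reaching e3) — 4 moves in all.
Check: all required cells visited; 4 ≤ 4 moves.

c1 -> d1 -> e1 -> e2 -> e3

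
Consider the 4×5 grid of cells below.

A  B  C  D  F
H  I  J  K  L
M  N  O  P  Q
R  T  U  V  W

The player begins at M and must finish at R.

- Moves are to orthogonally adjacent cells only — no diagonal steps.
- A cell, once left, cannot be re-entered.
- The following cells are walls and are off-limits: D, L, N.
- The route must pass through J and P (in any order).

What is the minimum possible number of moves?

Any route passes through J and P in some order between M and R. Summing Manhattan distances along each leg and taking the cheapest ordering (M → P → J → R) gives a lower bound of 3 + 2 + 4 = 9 moves.
A route of 9 moves achieves this: M → H → I → J → O → P → V → U → T → R.
Since 9 matches the lower bound, it is optimal.

9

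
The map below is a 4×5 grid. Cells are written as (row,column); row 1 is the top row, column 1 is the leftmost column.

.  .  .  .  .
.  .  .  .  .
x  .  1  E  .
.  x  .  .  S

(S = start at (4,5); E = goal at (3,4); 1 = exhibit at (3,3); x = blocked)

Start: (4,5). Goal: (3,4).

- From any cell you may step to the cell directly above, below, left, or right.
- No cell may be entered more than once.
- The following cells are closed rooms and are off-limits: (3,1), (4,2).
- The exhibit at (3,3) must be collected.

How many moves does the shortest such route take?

Any route passes through (3,3) somewhere between (4,5) and (3,4). Summing Manhattan distances along the two legs ((4,5) → (3,3) → (3,4)) gives a lower bound of 3 + 1 = 4 moves.
A route of 4 moves achieves this: (4,5) → (4,4) → (4,3) → (3,3) → (3,4).
Since 4 matches the lower bound, it is optimal.

4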